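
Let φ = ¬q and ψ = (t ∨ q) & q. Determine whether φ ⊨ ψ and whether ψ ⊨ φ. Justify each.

(→) This fails. Under t = F, q = F, the left side is true but the right side is false.

(←) This fails. Under t = F, q = T, the left side is false but the right side is true.

Both directions fail.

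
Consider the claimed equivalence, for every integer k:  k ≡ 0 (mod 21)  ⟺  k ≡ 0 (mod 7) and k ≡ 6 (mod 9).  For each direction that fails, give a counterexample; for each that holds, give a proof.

(⟸) If k ≡ 0 (mod 7) and k ≡ 6 (mod 9), then by the Chinese remainder theorem k ≡ 42 (mod 63). Since 42 ≡ 0 (mod 21) and 21 ∣ 63, we get k ≡ 0 (mod 21).

(⟹) This fails: k = 0 gives 0 ≡ 0 (mod 21) but 0 ≡ 0 (mod 9), so the conjunction on the right does not hold.

The forward direction fails; the converse holds.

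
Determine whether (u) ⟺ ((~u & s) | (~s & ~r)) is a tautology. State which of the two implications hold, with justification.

Both directions fail.

Forward direction. This fails. Under s = T, r = F, u = T, the left side is true but the right side is false.

Converse. This fails. Under s = F, r = F, u = F, the left side is false but the right side is true.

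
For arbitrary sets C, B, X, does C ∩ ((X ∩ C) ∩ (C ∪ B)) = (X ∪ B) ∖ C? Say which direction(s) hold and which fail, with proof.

(⟹) This inclusion fails. Take C = {1}, B = ∅, X = {1}; then 1 ∈ C ∩ ((X ∩ C) ∩ (C ∪ B)) but 1 ∉ (X ∪ B) ∖ C.

(⟸) This inclusion fails. Take C = ∅, B = {1}, X = ∅; then 1 ∈ (X ∪ B) ∖ C but 1 ∉ C ∩ ((X ∩ C) ∩ (C ∪ B)).

Both inclusions fail.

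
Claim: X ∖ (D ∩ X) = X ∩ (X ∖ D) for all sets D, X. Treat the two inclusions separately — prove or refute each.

(⊆) Let x ∈ X ∖ (D ∩ X). Then x ∈ X and x ∉ D, from which x ∈ X ∩ (X ∖ D).

(⊇) Let x ∈ X ∩ (X ∖ D). Then x ∈ X and x ∉ D, from which x ∈ X ∖ (D ∩ X).

Both inclusions hold.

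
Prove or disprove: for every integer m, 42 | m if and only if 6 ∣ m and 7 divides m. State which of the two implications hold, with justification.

(→) If 42 ∣ m, write m = 42q. Since 42 = 7·6, m = 6·(7q), so 6 ∣ m; and since 42 = 6·7, m = 7·(6q), so 7 ∣ m.

(←) Suppose 6 ∣ m and 7 ∣ m. Any common multiple of 6 and 7 is a multiple of their lcm; here gcd(6, 7) = 1, so lcm(6, 7) = 6·7 = 42, so 42 ∣ m.

Both implications hold.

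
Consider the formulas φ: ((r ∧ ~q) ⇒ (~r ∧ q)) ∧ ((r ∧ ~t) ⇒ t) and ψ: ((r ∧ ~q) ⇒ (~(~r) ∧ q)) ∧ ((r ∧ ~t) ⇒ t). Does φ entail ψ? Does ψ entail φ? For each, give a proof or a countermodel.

Both directions hold; the statement is true.

Forward direction. Assume the antecedent. If r is true, the antecedent forces (t = T, r = T, q = T), and the consequent holds there. If r is false, the consequent reduces to true regardless of the other variables. Either way the consequent holds.

Converse. Assume the antecedent. If r is true, the antecedent forces (t = T, r = T, q = T), and the consequent holds there. If r is false, the consequent reduces to true regardless of the other variables. Either way the consequent holds.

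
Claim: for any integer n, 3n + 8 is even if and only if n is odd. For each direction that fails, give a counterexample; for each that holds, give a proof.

(→) This fails: n = 6 gives 3n + 8 = 26, which is even, but 6 is even, not odd.

(←) This also fails: n = 7 is odd, but 3n + 8 = 29 is odd, not even.

(⇒) fails and (⇐) fails.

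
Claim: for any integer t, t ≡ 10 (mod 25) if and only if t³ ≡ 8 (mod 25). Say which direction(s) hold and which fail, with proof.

[⇒] This fails: take t = 10. Then 10 ≡ 10 (mod 25), but 10³ = 1000 ≡ 0 (mod 25), not 8.

[⇐] This fails: take t = 2. Then 2³ = 8 ≡ 8 (mod 25), yet 2 ≡ 2 (mod 25), not 10.

(⇒) fails and (⇐) fails.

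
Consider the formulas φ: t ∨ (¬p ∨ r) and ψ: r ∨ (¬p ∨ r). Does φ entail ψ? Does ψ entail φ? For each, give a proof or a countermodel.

Only the converse holds.

(→) This fails. Under t = T, p = T, r = F, the left side is true but the right side is false.

(←) Assume the antecedent. If p is true, the antecedent forces (t = F, p = T, r = T) or (t = T, p = T, r = T), and t ∨ (¬p ∨ r) holds there. If p is false, t ∨ (¬p ∨ r) reduces to true regardless of the other variables. Either way t ∨ (¬p ∨ r) holds.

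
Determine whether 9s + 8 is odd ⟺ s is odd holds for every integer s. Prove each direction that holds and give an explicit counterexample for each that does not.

The biconditional holds.

(⇐) Suppose s is odd; write s = 2j + 1. Then 9s + 8 = 9·(2j + 1) + 8 = 2·9j + 17, which is odd.

(⇒) Suppose 9s + 8 is odd. Since 9 is odd, 9s and s have the same parity, so 9s + 8 ≡ s + 8 (mod 2). As 8 is even, 9s + 8 is odd exactly when s is odd. Thus s is odd.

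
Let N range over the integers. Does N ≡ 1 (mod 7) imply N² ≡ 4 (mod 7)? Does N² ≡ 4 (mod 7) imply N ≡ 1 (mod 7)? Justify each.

Both directions fail.

[⇒] This fails: take N = 1. Then 1 ≡ 1 (mod 7), but 1² = 1 ≡ 1 (mod 7), not 4.

[⇐] This fails: take N = 2. Then 2² = 4 ≡ 4 (mod 7), yet 2 ≡ 2 (mod 7), not 1.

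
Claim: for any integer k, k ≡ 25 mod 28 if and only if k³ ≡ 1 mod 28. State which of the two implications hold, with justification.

Only the forward implication holds.

(⇒) Suppose k ≡ 25 mod 28. Write k = 28j + 25. Then (28j + 25)³ = 21952j³ + 58800j² + 52500j + 15625 = 28(784j³ + 2100j² + 1875j + 558) + 1, so k³ ≡ 1 (mod 28).

(⇐) This fails: take k = 1. Then 1³ = 1 ≡ 1 (mod 28), yet 1 ≡ 1 (mod 28), not 25.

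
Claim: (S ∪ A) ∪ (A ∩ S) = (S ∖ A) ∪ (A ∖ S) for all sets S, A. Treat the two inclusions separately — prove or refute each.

Reverse inclusion. Let x ∈ (S ∖ A) ∪ (A ∖ S). Then either x ∈ S and x ∉ A; or x ∈ A and x ∉ S. In each case x ∈ (S ∪ A) ∪ (A ∩ S), so (S ∖ A) ∪ (A ∖ S) ⊆ (S ∪ A) ∪ (A ∩ S).

Forward inclusion. This inclusion fails. Take S = {1}, A = {1}; then 1 ∈ (S ∪ A) ∪ (A ∩ S) but 1 ∉ (S ∖ A) ∪ (A ∖ S).

Only the reverse inclusion holds.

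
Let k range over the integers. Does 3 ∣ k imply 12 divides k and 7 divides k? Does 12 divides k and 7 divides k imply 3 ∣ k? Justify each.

(→) This fails: take k = 3. Certainly 3 ∣ 3, but 12 ∤ 3.

(←) Suppose 12 ∣ k and 7 ∣ k. Any common multiple of 12 and 7 is a multiple of their lcm; here gcd(12, 7) = 1, so lcm(12, 7) = 12·7 = 84, so 84 ∣ k. Since 3 ∣ 84, it follows that 3 ∣ k.

The forward direction fails; the converse holds.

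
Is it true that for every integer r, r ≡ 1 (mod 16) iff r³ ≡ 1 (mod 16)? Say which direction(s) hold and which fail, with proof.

[⇒] Suppose r ≡ 1 (mod 16). Write r = 16j + 1. Then (16j + 1)³ = 4096j³ + 768j² + 48j + 1 = 16(256j³ + 48j² + 3j) + 1, so r³ ≡ 1 (mod 16).

[⇐] Conversely, suppose r³ ≡ 1 (mod 16). The only residue r in {0, …, 15} with r³ ≡ 1 (mod 16) is r = 1, so r ≡ 1 (mod 16).

Equivalent; both directions hold.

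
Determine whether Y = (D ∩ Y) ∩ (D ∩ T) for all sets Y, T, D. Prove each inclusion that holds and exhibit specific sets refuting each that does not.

Forward inclusion. This inclusion fails. Take Y = {1}, T = ∅, D = ∅; then 1 ∈ Y but 1 ∉ (D ∩ Y) ∩ (D ∩ T).

Reverse inclusion. Let x ∈ (D ∩ Y) ∩ (D ∩ T). Then x ∈ Y ∩ T ∩ D, from which x ∈ Y.

Only the reverse inclusion holds.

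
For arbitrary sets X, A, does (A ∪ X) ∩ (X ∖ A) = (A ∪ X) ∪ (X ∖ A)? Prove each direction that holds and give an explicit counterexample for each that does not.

(⟹) Let x ∈ (A ∪ X) ∩ (X ∖ A). Then x ∈ X and x ∉ A, from which x ∈ (A ∪ X) ∪ (X ∖ A).

(⟸) This inclusion fails. Take X = ∅, A = {1}; then 1 ∈ (A ∪ X) ∪ (X ∖ A) but 1 ∉ (A ∪ X) ∩ (X ∖ A).

(⊆) holds; (⊇) fails.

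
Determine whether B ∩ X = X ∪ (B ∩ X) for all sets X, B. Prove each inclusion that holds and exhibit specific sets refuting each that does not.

(⟸) This inclusion fails. Take X = {1}, B = ∅; then 1 ∈ X ∪ (B ∩ X) but 1 ∉ B ∩ X.

(⟹) Let x ∈ B ∩ X. Then x ∈ X ∩ B, from which x ∈ X ∪ (B ∩ X).

Only the forward inclusion holds.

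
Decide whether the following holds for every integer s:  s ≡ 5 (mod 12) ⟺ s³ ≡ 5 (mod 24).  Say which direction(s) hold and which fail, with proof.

(⟹) This fails: take s = 17. Then 17 ≡ 5 (mod 12), but 17³ = 4913 ≡ 17 (mod 24), not 5.

(⟸) Conversely, the residues r modulo 24 with r³ ≡ 5 (mod 24) are exactly {5}, and each is ≡ 5 (mod 12).

Only the reverse direction holds.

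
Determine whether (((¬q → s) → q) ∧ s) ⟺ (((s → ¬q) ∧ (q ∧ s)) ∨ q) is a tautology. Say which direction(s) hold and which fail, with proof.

Not equivalent: only (⇒) holds.

(→) Assume the antecedent. If q is true, ((s → ¬q) ∧ (q ∧ s)) ∨ q reduces to true regardless of the other variables. If q is false, the antecedent cannot hold. Either way ((s → ¬q) ∧ (q ∧ s)) ∨ q holds.

(←) This fails. Under q = T, s = F, the left side is false but the right side is true.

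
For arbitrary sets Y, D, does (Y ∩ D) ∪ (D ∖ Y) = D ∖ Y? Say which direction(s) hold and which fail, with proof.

(⊆) fails; (⊇) holds.

(⊆) This inclusion fails. Take Y = {1}, D = {1}; then 1 ∈ (Y ∩ D) ∪ (D ∖ Y) but 1 ∉ D ∖ Y.

(⊇) Let x ∈ D ∖ Y. Then x ∈ D and x ∉ Y, from which x ∈ (Y ∩ D) ∪ (D ∖ Y).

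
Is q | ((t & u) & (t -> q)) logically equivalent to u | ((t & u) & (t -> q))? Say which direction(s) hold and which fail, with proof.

Neither direction holds.

[⇒] This fails. Under q = T, u = F, t = F, the left side is true but the right side is false.

[⇐] This fails. Under q = F, u = T, t = F, the left side is false but the right side is true.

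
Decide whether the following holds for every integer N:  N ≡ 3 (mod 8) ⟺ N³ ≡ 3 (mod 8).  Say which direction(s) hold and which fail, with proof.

Both directions hold; the statement is true.

(⇒) Suppose N ≡ 3 (mod 8). Write N = 8j + 3. Then (8j + 3)³ = 512j³ + 576j² + 216j + 27 = 8(64j³ + 72j² + 27j + 3) + 3, so N³ ≡ 3 (mod 8).

(⇐) Conversely, suppose N³ ≡ 3 (mod 8). The only residue r in {0, …, 7} with r³ ≡ 3 (mod 8) is r = 3, so N ≡ 3 (mod 8).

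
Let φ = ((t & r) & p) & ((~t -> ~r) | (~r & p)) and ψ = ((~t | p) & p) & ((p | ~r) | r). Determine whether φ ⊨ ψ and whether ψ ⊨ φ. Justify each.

Forward direction. Assume the antecedent. If r is true, the antecedent forces (r = T, p = T, t = T), and the consequent holds there. If r is false, the antecedent cannot hold. Either way the consequent holds.

Converse. This fails. Under r = F, p = T, t = F, the left side is false but the right side is true.

Only the forward direction holds.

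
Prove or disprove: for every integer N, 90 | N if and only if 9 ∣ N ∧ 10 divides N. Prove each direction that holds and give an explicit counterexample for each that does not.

(⇒) If 90 ∣ N, write N = 90q. Since 90 = 10·9, N = 9·(10q), so 9 ∣ N; and since 90 = 9·10, N = 10·(9q), so 10 ∣ N.

(⇐) Suppose 9 ∣ N and 10 ∣ N. Any common multiple of 9 and 10 is a multiple of their lcm; here gcd(9, 10) = 1, so lcm(9, 10) = 9·10 = 90, so 90 ∣ N.

The biconditional holds.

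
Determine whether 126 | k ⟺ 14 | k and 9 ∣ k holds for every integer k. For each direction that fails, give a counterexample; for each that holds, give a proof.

(→) If 126 ∣ k, write k = 126q. Since 126 = 9·14, k = 14·(9q), so 14 ∣ k; and since 126 = 14·9, k = 9·(14q), so 9 ∣ k.

(←) Suppose 14 ∣ k and 9 ∣ k. Any common multiple of 14 and 9 is a multiple of their lcm; here gcd(14, 9) = 1, so lcm(14, 9) = 14·9 = 126, so 126 ∣ k.

The biconditional holds.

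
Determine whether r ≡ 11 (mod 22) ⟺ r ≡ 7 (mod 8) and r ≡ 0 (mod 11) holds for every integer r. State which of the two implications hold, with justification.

Not equivalent: only (⇐) holds.

(←) If r ≡ 7 (mod 8) and r ≡ 0 (mod 11), then by the Chinese remainder theorem r ≡ 55 (mod 88). Since 55 ≡ 11 (mod 22) and 22 ∣ 88, we get r ≡ 11 (mod 22).

(→) This fails: r = 33 gives 33 ≡ 11 (mod 22) but 33 ≡ 1 (mod 8), so the conjunction on the right does not hold.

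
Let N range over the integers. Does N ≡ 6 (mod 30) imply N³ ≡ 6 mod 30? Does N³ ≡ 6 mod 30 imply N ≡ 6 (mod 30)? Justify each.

(⇐) Suppose N³ ≡ 6 (mod 30). The only residue r in {0, …, 29} with r³ ≡ 6 (mod 30) is r = 6, so N ≡ 6 (mod 30).

(⇒) Suppose N ≡ 6 (mod 30). Write N = 30j + 6. Then (30j + 6)³ = 27000j³ + 16200j² + 3240j + 216 = 30(900j³ + 540j² + 108j + 7) + 6, so N³ ≡ 6 (mod 30).

Both directions hold; the statement is true.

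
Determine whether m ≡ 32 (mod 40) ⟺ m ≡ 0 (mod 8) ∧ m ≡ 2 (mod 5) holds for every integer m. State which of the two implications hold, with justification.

Both implications hold.

(⟹) Suppose m ≡ 32 (mod 40); write m = 40j + 32. Since 8 ∣ 40, reducing mod 8 gives m ≡ 32 ≡ 0 (mod 8); since 5 ∣ 40, reducing mod 5 gives m ≡ 32 ≡ 2 (mod 5).

(⟸) Conversely, if m ≡ 0 (mod 8) and m ≡ 2 (mod 5), then by the Chinese remainder theorem m ≡ 32 (mod 40). This is exactly m ≡ 32 (mod 40).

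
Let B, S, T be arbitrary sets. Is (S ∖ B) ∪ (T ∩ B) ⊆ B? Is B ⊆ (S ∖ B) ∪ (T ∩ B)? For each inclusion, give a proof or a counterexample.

Both inclusions fail.

Forward inclusion. This inclusion fails. Take B = ∅, S = {1}, T = ∅; then 1 ∈ (S ∖ B) ∪ (T ∩ B) but 1 ∉ B.

Reverse inclusion. This inclusion fails. Take B = {1}, S = ∅, T = ∅; then 1 ∈ B but 1 ∉ (S ∖ B) ∪ (T ∩ B).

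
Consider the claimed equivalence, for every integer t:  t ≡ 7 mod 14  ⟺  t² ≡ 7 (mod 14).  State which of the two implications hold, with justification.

Both directions hold; the statement is true.

(⇒) Suppose t ≡ 7 mod 14. Write t = 14j + 7. Then (14j + 7)² = 196j² + 196j + 49 = 14(14j² + 14j + 3) + 7, so t² ≡ 7 (mod 14).

(⇐) Conversely, suppose t² ≡ 7 (mod 14). The only residue r in {0, …, 13} with r² ≡ 7 (mod 14) is r = 7, so t ≡ 7 (mod 14).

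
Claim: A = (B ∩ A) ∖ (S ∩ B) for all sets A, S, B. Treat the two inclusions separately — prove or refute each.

Only the reverse inclusion holds.

Reverse inclusion. Let x ∈ (B ∩ A) ∖ (S ∩ B). Then x ∈ A ∩ B and x ∉ S, from which x ∈ A.

Forward inclusion. This inclusion fails. Take A = {1}, S = ∅, B = ∅; then 1 ∈ A but 1 ∉ (B ∩ A) ∖ (S ∩ B).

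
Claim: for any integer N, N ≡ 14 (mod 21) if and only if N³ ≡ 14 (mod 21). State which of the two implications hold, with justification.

Both directions hold; the statement is true.

Forward direction. Suppose N ≡ 14 (mod 21). Write N = 21j + 14. Then (21j + 14)³ = 9261j³ + 18522j² + 12348j + 2744 = 21(441j³ + 882j² + 588j + 130) + 14, so N³ ≡ 14 (mod 21).

Converse. Suppose N³ ≡ 14 (mod 21). The only residue r in {0, …, 20} with r³ ≡ 14 (mod 21) is r = 14, so N ≡ 14 (mod 21).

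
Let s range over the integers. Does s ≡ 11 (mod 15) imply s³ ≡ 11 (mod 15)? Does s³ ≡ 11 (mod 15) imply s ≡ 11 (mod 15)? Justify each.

The biconditional holds.

Forward direction. Suppose s ≡ 11 (mod 15). Write s = 15j + 11. Then (15j + 11)³ = 3375j³ + 7425j² + 5445j + 1331 = 15(225j³ + 495j² + 363j + 88) + 11, so s³ ≡ 11 (mod 15).

Converse. Suppose s³ ≡ 11 (mod 15). The only residue r in {0, …, 14} with r³ ≡ 11 (mod 15) is r = 11, so s ≡ 11 (mod 15).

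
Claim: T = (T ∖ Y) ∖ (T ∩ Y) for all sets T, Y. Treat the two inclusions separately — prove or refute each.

The sets are not equal: only the reverse inclusion holds.

(⟹) This inclusion fails. Take T = {1}, Y = {1}; then 1 ∈ T but 1 ∉ (T ∖ Y) ∖ (T ∩ Y).

(⟸) Let x ∈ (T ∖ Y) ∖ (T ∩ Y). Then x ∈ T and x ∉ Y, from which x ∈ T.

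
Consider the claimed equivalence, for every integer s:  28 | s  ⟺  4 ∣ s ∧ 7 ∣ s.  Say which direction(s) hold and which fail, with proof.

Both implications hold.

[⇐] Suppose 4 ∣ s and 7 ∣ s. Any common multiple of 4 and 7 is a multiple of their lcm; here gcd(4, 7) = 1, so lcm(4, 7) = 4·7 = 28, so 28 ∣ s.

[⇒] If 28 ∣ s, write s = 28q. Since 28 = 7·4, s = 4·(7q), so 4 ∣ s; and since 28 = 4·7, s = 7·(4q), so 7 ∣ s.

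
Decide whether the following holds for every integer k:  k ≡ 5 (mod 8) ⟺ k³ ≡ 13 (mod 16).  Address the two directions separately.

(⇒) fails; (⇐) holds.

[⇒] This fails: take k = 13. Then 13 ≡ 5 (mod 8), but 13³ = 2197 ≡ 5 (mod 16), not 13.

[⇐] Conversely, the residues r modulo 16 with r³ ≡ 13 (mod 16) are exactly {5}, and each is ≡ 5 (mod 8).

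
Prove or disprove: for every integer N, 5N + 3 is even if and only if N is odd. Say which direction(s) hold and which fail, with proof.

(→) Suppose 5N + 3 is even. Since 5 is odd, 5N and N have the same parity, so 5N + 3 ≡ N + 3 (mod 2). As 3 is odd, 5N + 3 is even exactly when N is odd. Thus N is odd.

(←) Conversely, suppose N is odd; write N = 2j + 1. Then 5N + 3 = 5·(2j + 1) + 3 = 2·5j + 8, which is even.

Both directions hold.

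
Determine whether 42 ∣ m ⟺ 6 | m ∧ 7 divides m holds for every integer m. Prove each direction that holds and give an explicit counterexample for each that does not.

(→) If 42 ∣ m, write m = 42q. Since 42 = 7·6, m = 6·(7q), so 6 ∣ m; and since 42 = 6·7, m = 7·(6q), so 7 ∣ m.

(←) Suppose 6 ∣ m and 7 ∣ m. Any common multiple of 6 and 7 is a multiple of their lcm; here gcd(6, 7) = 1, so lcm(6, 7) = 6·7 = 42, so 42 ∣ m.

Equivalent; both directions hold.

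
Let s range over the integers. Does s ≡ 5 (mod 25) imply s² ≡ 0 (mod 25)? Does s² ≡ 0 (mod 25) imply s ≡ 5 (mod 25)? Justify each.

Forward direction. Suppose s ≡ 5 (mod 25). Write s = 25j + 5. Then (25j + 5)² = 625j² + 250j + 25 = 25(25j² + 10j + 1) + 0, so s² ≡ 0 (mod 25).

Converse. This fails: take s = 0. Then 0² = 0 ≡ 0 (mod 25), yet 0 ≡ 0 (mod 25), not 5.

(⇒) holds; (⇐) fails.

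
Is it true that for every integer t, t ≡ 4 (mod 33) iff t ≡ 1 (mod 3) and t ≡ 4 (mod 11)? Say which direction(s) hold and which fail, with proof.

Both directions hold; the statement is true.

Forward direction. Suppose t ≡ 4 (mod 33); write t = 33j + 4. Since 3 ∣ 33, reducing mod 3 gives t ≡ 4 ≡ 1 (mod 3); since 11 ∣ 33, reducing mod 11 gives t ≡ 4 (mod 11).

Converse. If t ≡ 1 (mod 3) and t ≡ 4 (mod 11), then by the Chinese remainder theorem t ≡ 4 (mod 33). This is exactly t ≡ 4 (mod 33).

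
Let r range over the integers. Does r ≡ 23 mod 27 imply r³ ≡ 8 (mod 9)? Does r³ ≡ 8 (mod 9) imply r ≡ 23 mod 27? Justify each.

(⇒) Suppose r ≡ 23 (mod 27). Then r³ ≡ 23³ = 12167 (mod 27), and since 9 ∣ 27, also r³ ≡ 8 (mod 9).

(⇐) This fails: take r = 2. Then 2³ = 8 ≡ 8 (mod 9), yet 2 ≡ 2 (mod 27), not 23.

(⇒) holds; (⇐) fails.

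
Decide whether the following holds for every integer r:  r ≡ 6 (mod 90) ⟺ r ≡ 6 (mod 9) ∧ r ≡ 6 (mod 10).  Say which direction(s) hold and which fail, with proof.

(⟹) Suppose r ≡ 6 (mod 90); write r = 90j + 6. Since 9 ∣ 90, reducing mod 9 gives r ≡ 6 (mod 9); since 10 ∣ 90, reducing mod 10 gives r ≡ 6 (mod 10).

(⟸) Conversely, if r ≡ 6 (mod 9) and r ≡ 6 (mod 10), then by the Chinese remainder theorem r ≡ 6 (mod 90). This is exactly r ≡ 6 (mod 90).

The biconditional holds.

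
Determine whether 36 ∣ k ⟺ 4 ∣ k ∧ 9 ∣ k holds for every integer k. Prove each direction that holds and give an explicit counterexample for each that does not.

Converse. Suppose 4 ∣ k and 9 ∣ k. Any common multiple of 4 and 9 is a multiple of their lcm; here gcd(4, 9) = 1, so lcm(4, 9) = 4·9 = 36, so 36 ∣ k.

Forward direction. If 36 ∣ k, write k = 36q. Since 36 = 9·4, k = 4·(9q), so 4 ∣ k; and since 36 = 4·9, k = 9·(4q), so 9 ∣ k.

Both directions hold.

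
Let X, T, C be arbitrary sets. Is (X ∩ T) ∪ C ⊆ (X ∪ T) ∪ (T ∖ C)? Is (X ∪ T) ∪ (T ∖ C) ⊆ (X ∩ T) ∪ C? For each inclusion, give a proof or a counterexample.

(⟹) This inclusion fails. Take X = ∅, T = ∅, C = {1}; then 1 ∈ (X ∩ T) ∪ C but 1 ∉ (X ∪ T) ∪ (T ∖ C).

(⟸) This inclusion fails. Take X = {1}, T = ∅, C = ∅; then 1 ∈ (X ∪ T) ∪ (T ∖ C) but 1 ∉ (X ∩ T) ∪ C.

Both inclusions fail.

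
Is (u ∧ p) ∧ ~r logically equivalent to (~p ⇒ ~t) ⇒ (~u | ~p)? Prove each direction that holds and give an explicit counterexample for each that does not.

[⇒] This fails. Under p = T, r = F, u = T, t = T, the left side is true but the right side is false.

[⇐] This fails. Under p = F, r = F, u = F, t = F, the left side is false but the right side is true.

Neither implication holds.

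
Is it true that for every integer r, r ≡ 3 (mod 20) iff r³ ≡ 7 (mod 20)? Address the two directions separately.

Equivalent; both directions hold.

Forward direction. Suppose r ≡ 3 (mod 20). Write r = 20j + 3. Then (20j + 3)³ = 8000j³ + 3600j² + 540j + 27 = 20(400j³ + 180j² + 27j + 1) + 7, so r³ ≡ 7 (mod 20).

Converse. Suppose r³ ≡ 7 (mod 20). The only residue r in {0, …, 19} with r³ ≡ 7 (mod 20) is r = 3, so r ≡ 3 (mod 20).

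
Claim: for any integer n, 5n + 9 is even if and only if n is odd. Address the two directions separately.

(→) Suppose 5n + 9 is even. Since 5 is odd, 5n and n have the same parity, so 5n + 9 ≡ n + 9 (mod 2). As 9 is odd, 5n + 9 is even exactly when n is odd. Thus n is odd.

(←) Conversely, suppose n is odd; write n = 2j + 1. Then 5n + 9 = 5·(2j + 1) + 9 = 2·5j + 14, which is even.

Both directions hold; the statement is true.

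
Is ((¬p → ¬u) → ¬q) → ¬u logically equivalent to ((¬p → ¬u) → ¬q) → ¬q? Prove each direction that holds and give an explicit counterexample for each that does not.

(⟹) Assume the antecedent. If p is true, ((¬p → ¬u) → ¬q) → ¬q reduces to true regardless of the other variables. If p is false, the antecedent forces (p = F, u = F, q = F) or (p = F, u = F, q = T), and ((¬p → ¬u) → ¬q) → ¬q holds there. Either way ((¬p → ¬u) → ¬q) → ¬q holds.

(⟸) This fails. Under p = F, u = T, q = F, the left side is false but the right side is true.

Only the forward implication holds.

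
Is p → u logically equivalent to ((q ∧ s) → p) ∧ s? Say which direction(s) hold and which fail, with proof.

Both directions fail.

Forward direction. This fails. Under p = F, u = F, s = F, q = F, the left side is true but the right side is false.

Converse. This fails. Under p = T, u = F, s = T, q = F, the left side is false but the right side is true.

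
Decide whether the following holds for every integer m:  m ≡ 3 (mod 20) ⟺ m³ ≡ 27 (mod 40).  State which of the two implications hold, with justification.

Forward direction. This fails: take m = 23. Then 23 ≡ 3 (mod 20), but 23³ = 12167 ≡ 7 (mod 40), not 27.

Converse. The residues r modulo 40 with r³ ≡ 27 (mod 40) are exactly {3}, and each is ≡ 3 (mod 20).

Not equivalent: only (⇐) holds.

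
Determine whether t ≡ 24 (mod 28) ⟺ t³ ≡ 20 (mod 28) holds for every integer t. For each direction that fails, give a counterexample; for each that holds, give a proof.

Not equivalent: only (⇒) holds.

(⇒) Suppose t ≡ 24 (mod 28). Write t = 28j + 24. Then (28j + 24)³ = 21952j³ + 56448j² + 48384j + 13824 = 28(784j³ + 2016j² + 1728j + 493) + 20, so t³ ≡ 20 (mod 28).

(⇐) This fails: take t = 6. Then 6³ = 216 ≡ 20 (mod 28), yet 6 ≡ 6 (mod 28), not 24.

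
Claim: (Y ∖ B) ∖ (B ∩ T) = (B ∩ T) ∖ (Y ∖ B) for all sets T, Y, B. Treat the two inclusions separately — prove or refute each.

(⊆) fails and (⊇) fails.

Forward inclusion. This inclusion fails. Take T = ∅, Y = {1}, B = ∅; then 1 ∈ (Y ∖ B) ∖ (B ∩ T) but 1 ∉ (B ∩ T) ∖ (Y ∖ B).

Reverse inclusion. This inclusion fails. Take T = {1}, Y = ∅, B = {1}; then 1 ∈ (B ∩ T) ∖ (Y ∖ B) but 1 ∉ (Y ∖ B) ∖ (B ∩ T).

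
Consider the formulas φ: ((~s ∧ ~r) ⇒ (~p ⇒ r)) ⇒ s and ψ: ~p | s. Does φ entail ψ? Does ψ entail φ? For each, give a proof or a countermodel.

Forward direction. Assume the antecedent. If p is true, the antecedent forces (p = T, s = T, r = F) or (p = T, s = T, r = T), and ~p | s holds there. If p is false, ~p | s reduces to true regardless of the other variables. Either way ~p | s holds.

Converse. This fails. Under p = F, s = F, r = T, the left side is false but the right side is true.

Only the forward direction holds.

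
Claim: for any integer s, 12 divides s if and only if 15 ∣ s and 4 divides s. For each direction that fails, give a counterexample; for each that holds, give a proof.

[⇒] This fails: take s = 12. Certainly 12 ∣ 12, but 15 ∤ 12.

[⇐] Suppose 15 ∣ s and 4 ∣ s. Any common multiple of 15 and 4 is a multiple of their lcm; here gcd(15, 4) = 1, so lcm(15, 4) = 15·4 = 60, so 60 ∣ s. Since 12 ∣ 60, it follows that 12 ∣ s.

Only the converse holds.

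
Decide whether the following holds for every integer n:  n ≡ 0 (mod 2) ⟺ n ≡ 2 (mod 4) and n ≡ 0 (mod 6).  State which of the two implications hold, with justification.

Only the converse holds.

(⟹) This fails: n = 0 gives 0 ≡ 0 (mod 2) but 0 ≡ 0 (mod 4), so the conjunction on the right does not hold.

(⟸) Conversely, if n ≡ 2 (mod 4) and n ≡ 0 (mod 6), then by the Chinese remainder theorem n ≡ 6 (mod 12). Since 6 ≡ 0 (mod 2) and 2 ∣ 12, we get n ≡ 0 (mod 2).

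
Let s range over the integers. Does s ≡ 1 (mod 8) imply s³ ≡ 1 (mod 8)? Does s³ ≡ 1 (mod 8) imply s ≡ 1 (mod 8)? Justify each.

Both directions hold.

(⟹) Suppose s ≡ 1 (mod 8). Write s = 8j + 1. Then (8j + 1)³ = 512j³ + 192j² + 24j + 1 = 8(64j³ + 24j² + 3j) + 1, so s³ ≡ 1 (mod 8).

(⟸) For the converse, argue contrapositively. If s ≢ 1 (mod 8), then s is congruent to one of 0, 2, 3, 4, 5, 6, 7 modulo 8, and these give s³ ≡ 0, 0, 3, 0, 5, 0, 7 respectively — never 1.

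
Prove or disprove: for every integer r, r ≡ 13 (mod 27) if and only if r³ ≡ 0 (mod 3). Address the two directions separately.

(⟹) This fails: take r = 13. Then 13 ≡ 13 (mod 27), but 13³ = 2197 ≡ 1 (mod 3), not 0.

(⟸) This fails: take r = 0. Then 0³ = 0 ≡ 0 (mod 3), yet 0 ≡ 0 (mod 27), not 13.

(⇒) fails and (⇐) fails.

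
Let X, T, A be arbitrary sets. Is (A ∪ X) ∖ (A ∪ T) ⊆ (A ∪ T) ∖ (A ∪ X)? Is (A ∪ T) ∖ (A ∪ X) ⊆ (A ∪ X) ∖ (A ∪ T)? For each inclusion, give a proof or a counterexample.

Forward inclusion. This inclusion fails. Take X = {1}, T = ∅, A = ∅; then 1 ∈ (A ∪ X) ∖ (A ∪ T) but 1 ∉ (A ∪ T) ∖ (A ∪ X).

Reverse inclusion. This inclusion fails. Take X = ∅, T = {1}, A = ∅; then 1 ∈ (A ∪ T) ∖ (A ∪ X) but 1 ∉ (A ∪ X) ∖ (A ∪ T).

Both inclusions fail.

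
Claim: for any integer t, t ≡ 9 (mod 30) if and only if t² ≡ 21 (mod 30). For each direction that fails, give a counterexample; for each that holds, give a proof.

(←) This fails: take t = 21. Then 21² = 441 ≡ 21 (mod 30), yet 21 ≡ 21 (mod 30), not 9.

(→) Suppose t ≡ 9 (mod 30). Write t = 30j + 9. Then (30j + 9)² = 900j² + 540j + 81 = 30(30j² + 18j + 2) + 21, so t² ≡ 21 (mod 30).

(⇒) holds; (⇐) fails.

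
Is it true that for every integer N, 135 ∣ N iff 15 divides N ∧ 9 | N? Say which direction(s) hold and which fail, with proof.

(⇒) holds; (⇐) fails.

Forward direction. If 135 ∣ N, write N = 135q. Since 135 = 9·15, N = 15·(9q), so 15 ∣ N; and since 135 = 15·9, N = 9·(15q), so 9 ∣ N.

Converse. This fails: take N = 45. Both 15 ∣ 45 and 9 ∣ 45, yet 45 is not a multiple of 135 (since 45 = 0·135 + 45), so 135 ∤ 45.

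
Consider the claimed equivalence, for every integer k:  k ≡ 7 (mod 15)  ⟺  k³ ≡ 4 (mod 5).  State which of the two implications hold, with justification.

(⇒) fails and (⇐) fails.

[⇒] This fails: take k = 7. Then 7 ≡ 7 (mod 15), but 7³ = 343 ≡ 3 (mod 5), not 4.

[⇐] This fails: take k = 4. Then 4³ = 64 ≡ 4 (mod 5), yet 4 ≡ 4 (mod 15), not 7.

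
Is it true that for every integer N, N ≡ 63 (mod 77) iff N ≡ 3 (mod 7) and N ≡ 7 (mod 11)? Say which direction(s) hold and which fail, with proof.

(⟹) This fails: N = 63 gives 63 ≡ 63 (mod 77) but 63 ≡ 0 (mod 7), so the conjunction on the right does not hold.

(⟸) This fails: N = 73 satisfies both congruences on the right (73 ≡ 3 mod 7 and 73 ≡ 7 mod 11) yet 73 ≡ 73 (mod 77), not 63.

Neither implication holds.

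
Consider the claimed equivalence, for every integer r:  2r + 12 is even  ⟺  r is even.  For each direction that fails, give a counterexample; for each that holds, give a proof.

[⇒] This fails: take r = 1. Then 2r + 12 = 14, which is even, yet r = 1 is odd, not even.

[⇐] Suppose r is even. Since 2 is even, 2r is even for every r, so 2r + 12 has the same parity as 12, which is even. Hence 2r + 12 is even.

Not equivalent: only (⇐) holds.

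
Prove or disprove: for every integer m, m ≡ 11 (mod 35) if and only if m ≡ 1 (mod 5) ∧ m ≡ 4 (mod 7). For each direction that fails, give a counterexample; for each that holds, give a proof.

Both directions hold.

(⇒) Suppose m ≡ 11 (mod 35); write m = 35j + 11. Since 5 ∣ 35, reducing mod 5 gives m ≡ 11 ≡ 1 (mod 5); since 7 ∣ 35, reducing mod 7 gives m ≡ 11 ≡ 4 (mod 7).

(⇐) Conversely, if m ≡ 1 (mod 5) and m ≡ 4 (mod 7), then by the Chinese remainder theorem m ≡ 11 (mod 35). This is exactly m ≡ 11 (mod 35).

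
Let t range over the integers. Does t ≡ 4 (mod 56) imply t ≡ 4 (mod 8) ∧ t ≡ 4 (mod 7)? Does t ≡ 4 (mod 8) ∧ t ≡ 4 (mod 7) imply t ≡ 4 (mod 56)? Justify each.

Forward direction. Suppose t ≡ 4 (mod 56); write t = 56j + 4. Since 8 ∣ 56, reducing mod 8 gives t ≡ 4 (mod 8); since 7 ∣ 56, reducing mod 7 gives t ≡ 4 (mod 7).

Converse. If t ≡ 4 (mod 8) and t ≡ 4 (mod 7), then by the Chinese remainder theorem t ≡ 4 (mod 56). This is exactly t ≡ 4 (mod 56).

The biconditional holds.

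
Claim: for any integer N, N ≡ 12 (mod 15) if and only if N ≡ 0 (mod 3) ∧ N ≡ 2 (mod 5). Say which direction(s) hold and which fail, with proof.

Forward direction. Suppose N ≡ 12 (mod 15); write N = 15j + 12. Since 3 ∣ 15, reducing mod 3 gives N ≡ 12 ≡ 0 (mod 3); since 5 ∣ 15, reducing mod 5 gives N ≡ 12 ≡ 2 (mod 5).

Converse. If N ≡ 0 (mod 3) and N ≡ 2 (mod 5), then by the Chinese remainder theorem N ≡ 12 (mod 15). This is exactly N ≡ 12 (mod 15).

Both implications hold.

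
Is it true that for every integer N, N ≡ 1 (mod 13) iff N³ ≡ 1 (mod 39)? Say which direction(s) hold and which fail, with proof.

[⇒] This fails: take N = 14. Then 14 ≡ 1 (mod 13), but 14³ = 2744 ≡ 14 (mod 39), not 1.

[⇐] This fails: take N = 16. Then 16³ = 4096 ≡ 1 (mod 39), yet 16 ≡ 3 (mod 13), not 1.

Neither implication holds.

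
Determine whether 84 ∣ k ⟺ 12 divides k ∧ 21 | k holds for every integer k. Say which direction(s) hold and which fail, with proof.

Forward direction. If 84 ∣ k, write k = 84q. Since 84 = 7·12, k = 12·(7q), so 12 ∣ k; and since 84 = 4·21, k = 21·(4q), so 21 ∣ k.

Converse. Suppose 12 ∣ k and 21 ∣ k. Any common multiple of 12 and 21 is a multiple of their lcm; here lcm(12, 21) = 12·21/gcd(12, 21) = 252/3 = 84, so 84 ∣ k.

Both directions hold; the statement is true.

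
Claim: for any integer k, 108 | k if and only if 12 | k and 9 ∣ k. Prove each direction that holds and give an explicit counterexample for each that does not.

(→) If 108 ∣ k, write k = 108q. Since 108 = 9·12, k = 12·(9q), so 12 ∣ k; and since 108 = 12·9, k = 9·(12q), so 9 ∣ k.

(←) This fails: take k = 36. Both 12 ∣ 36 and 9 ∣ 36, yet 36 is not a multiple of 108 (since 36 = 0·108 + 36), so 108 ∤ 36.

(⇒) holds; (⇐) fails.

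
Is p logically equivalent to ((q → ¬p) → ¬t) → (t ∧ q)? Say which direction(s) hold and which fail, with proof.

Both directions fail.

(⇒) This fails. Under t = F, p = T, q = F, the left side is true but the right side is false.

(⇐) This fails. Under t = T, p = F, q = F, the left side is false but the right side is true.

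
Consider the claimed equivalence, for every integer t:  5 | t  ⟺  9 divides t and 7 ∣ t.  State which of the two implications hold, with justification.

Neither implication holds.

(→) This fails: take t = 5. Certainly 5 ∣ 5, but 9 ∤ 5.

(←) This fails: take t = 63. Both 9 ∣ 63 and 7 ∣ 63, yet 63 is not a multiple of 5 (since 63 = 12·5 + 3), so 5 ∤ 63.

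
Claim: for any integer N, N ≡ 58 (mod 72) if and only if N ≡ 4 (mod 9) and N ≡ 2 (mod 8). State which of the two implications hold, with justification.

(⇐) If N ≡ 4 (mod 9) and N ≡ 2 (mod 8), then by the Chinese remainder theorem N ≡ 58 (mod 72). This is exactly N ≡ 58 (mod 72).

(⇒) Suppose N ≡ 58 (mod 72); write N = 72j + 58. Since 9 ∣ 72, reducing mod 9 gives N ≡ 58 ≡ 4 (mod 9); since 8 ∣ 72, reducing mod 8 gives N ≡ 58 ≡ 2 (mod 8).

Equivalent; both directions hold.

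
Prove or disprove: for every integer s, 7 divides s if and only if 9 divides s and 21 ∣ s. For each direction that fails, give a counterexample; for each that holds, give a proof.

Not equivalent: only (⇐) holds.

[⇒] This fails: take s = 7. Certainly 7 ∣ 7, but 9 ∤ 7.

[⇐] Suppose 9 ∣ s and 21 ∣ s. Any common multiple of 9 and 21 is a multiple of their lcm; here lcm(9, 21) = 9·21/gcd(9, 21) = 189/3 = 63, so 63 ∣ s. Since 7 ∣ 63, it follows that 7 ∣ s.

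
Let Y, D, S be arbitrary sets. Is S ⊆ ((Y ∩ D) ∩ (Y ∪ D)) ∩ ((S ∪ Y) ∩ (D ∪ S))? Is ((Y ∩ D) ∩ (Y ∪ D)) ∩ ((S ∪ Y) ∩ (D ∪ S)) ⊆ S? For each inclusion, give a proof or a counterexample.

(⊆) fails and (⊇) fails.

Forward inclusion. This inclusion fails. Take Y = ∅, D = ∅, S = {1}; then 1 ∈ S but 1 ∉ ((Y ∩ D) ∩ (Y ∪ D)) ∩ ((S ∪ Y) ∩ (D ∪ S)).

Reverse inclusion. This inclusion fails. Take Y = {1}, D = {1}, S = ∅; then 1 ∈ ((Y ∩ D) ∩ (Y ∪ D)) ∩ ((S ∪ Y) ∩ (D ∪ S)) but 1 ∉ S.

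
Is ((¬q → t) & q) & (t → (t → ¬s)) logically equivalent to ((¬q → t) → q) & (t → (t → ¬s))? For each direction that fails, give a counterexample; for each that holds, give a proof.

(⇒) Assume the antecedent. If t is true, the antecedent forces (t = T, s = F, q = T), and the consequent holds there. If t is false, the consequent reduces to true regardless of the other variables. Either way the consequent holds.

(⇐) This fails. Under t = F, s = F, q = F, the left side is false but the right side is true.

Only the forward implication holds.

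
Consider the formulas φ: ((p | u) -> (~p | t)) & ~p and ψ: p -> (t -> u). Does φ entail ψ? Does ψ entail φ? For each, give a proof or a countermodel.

The forward direction holds; the converse fails.

(→) Assume the antecedent. If t is true, the antecedent forces (t = T, p = F, u = F) or (t = T, p = F, u = T), and p -> (t -> u) holds there. If t is false, p -> (t -> u) reduces to true regardless of the other variables. Either way p -> (t -> u) holds.

(←) This fails. Under t = F, p = T, u = F, the left side is false but the right side is true.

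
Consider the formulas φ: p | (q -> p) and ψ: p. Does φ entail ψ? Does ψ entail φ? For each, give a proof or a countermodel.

Forward direction. This fails. Under p = F, q = F, the left side is true but the right side is false.

Converse. Assume the antecedent. If p is true, p | (q -> p) reduces to true regardless of the other variables. If p is false, the antecedent cannot hold. Either way p | (q -> p) holds.

Not equivalent: only (⇐) holds.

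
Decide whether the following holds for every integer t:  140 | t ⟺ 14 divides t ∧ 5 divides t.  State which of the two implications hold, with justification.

(←) This fails: take t = 70. Both 14 ∣ 70 and 5 ∣ 70, yet 70 is not a multiple of 140 (since 70 = 0·140 + 70), so 140 ∤ 70.

(→) If 140 ∣ t, write t = 140q. Since 140 = 10·14, t = 14·(10q), so 14 ∣ t; and since 140 = 28·5, t = 5·(28q), so 5 ∣ t.

Only the forward implication holds.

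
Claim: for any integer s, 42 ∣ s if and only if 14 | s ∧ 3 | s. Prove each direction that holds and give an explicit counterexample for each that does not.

(←) Suppose 14 ∣ s and 3 ∣ s. Any common multiple of 14 and 3 is a multiple of their lcm; here gcd(14, 3) = 1, so lcm(14, 3) = 14·3 = 42, so 42 ∣ s.

(→) If 42 ∣ s, write s = 42q. Since 42 = 3·14, s = 14·(3q), so 14 ∣ s; and since 42 = 14·3, s = 3·(14q), so 3 ∣ s.

Equivalent; both directions hold.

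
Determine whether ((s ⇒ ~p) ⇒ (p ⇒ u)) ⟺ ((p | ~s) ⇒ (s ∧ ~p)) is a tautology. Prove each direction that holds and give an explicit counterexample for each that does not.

Forward direction. This fails. Under p = F, s = F, u = F, the left side is true but the right side is false.

Converse. Assume the antecedent. If p is true, the antecedent cannot hold. If p is false, (s ⇒ ~p) ⇒ (p ⇒ u) reduces to true regardless of the other variables. Either way (s ⇒ ~p) ⇒ (p ⇒ u) holds.

Not equivalent: only (⇐) holds.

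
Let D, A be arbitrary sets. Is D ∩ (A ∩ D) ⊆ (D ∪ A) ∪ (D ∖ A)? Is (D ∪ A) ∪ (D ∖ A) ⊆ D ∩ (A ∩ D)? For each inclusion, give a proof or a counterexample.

(⟸) This inclusion fails. Take D = {1}, A = ∅; then 1 ∈ (D ∪ A) ∪ (D ∖ A) but 1 ∉ D ∩ (A ∩ D).

(⟹) Let x ∈ D ∩ (A ∩ D). Then x ∈ D ∩ A, from which x ∈ (D ∪ A) ∪ (D ∖ A).

(⊆) holds; (⊇) fails.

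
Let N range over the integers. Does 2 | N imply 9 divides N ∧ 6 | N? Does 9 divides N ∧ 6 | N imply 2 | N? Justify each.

(⟹) This fails: take N = 2. Certainly 2 ∣ 2, but 9 ∤ 2.

(⟸) Suppose 9 ∣ N and 6 ∣ N. Any common multiple of 9 and 6 is a multiple of their lcm; here lcm(9, 6) = 9·6/gcd(9, 6) = 54/3 = 18, so 18 ∣ N. Since 2 ∣ 18, it follows that 2 ∣ N.

Not equivalent: only (⇐) holds.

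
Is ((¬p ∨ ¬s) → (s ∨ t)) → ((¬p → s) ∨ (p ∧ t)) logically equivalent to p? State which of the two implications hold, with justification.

[⇒] This fails. Under p = F, s = F, t = F, the left side is true but the right side is false.

[⇐] Assume the antecedent. If p is true, the consequent reduces to true regardless of the other variables. If p is false, the antecedent cannot hold. Either way the consequent holds.

The forward direction fails; the converse holds.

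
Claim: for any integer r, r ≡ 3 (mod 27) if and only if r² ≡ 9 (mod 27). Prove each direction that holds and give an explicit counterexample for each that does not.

(⟹) Suppose r ≡ 3 (mod 27). Write r = 27j + 3. Then (27j + 3)² = 729j² + 162j + 9 = 27(27j² + 6j) + 9, so r² ≡ 9 (mod 27).

(⟸) This fails: take r = 6. Then 6² = 36 ≡ 9 (mod 27), yet 6 ≡ 6 (mod 27), not 3.

Not equivalent: only (⇒) holds.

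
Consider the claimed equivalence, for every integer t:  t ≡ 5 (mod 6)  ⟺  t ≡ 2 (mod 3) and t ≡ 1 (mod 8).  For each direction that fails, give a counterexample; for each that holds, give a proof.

[⇒] This fails: t = 11 gives 11 ≡ 5 (mod 6) but 11 ≡ 3 (mod 8), so the conjunction on the right does not hold.

[⇐] Conversely, if t ≡ 2 (mod 3) and t ≡ 1 (mod 8), then by the Chinese remainder theorem t ≡ 17 (mod 24). Since 17 ≡ 5 (mod 6) and 6 ∣ 24, we get t ≡ 5 (mod 6).

Only the converse holds.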